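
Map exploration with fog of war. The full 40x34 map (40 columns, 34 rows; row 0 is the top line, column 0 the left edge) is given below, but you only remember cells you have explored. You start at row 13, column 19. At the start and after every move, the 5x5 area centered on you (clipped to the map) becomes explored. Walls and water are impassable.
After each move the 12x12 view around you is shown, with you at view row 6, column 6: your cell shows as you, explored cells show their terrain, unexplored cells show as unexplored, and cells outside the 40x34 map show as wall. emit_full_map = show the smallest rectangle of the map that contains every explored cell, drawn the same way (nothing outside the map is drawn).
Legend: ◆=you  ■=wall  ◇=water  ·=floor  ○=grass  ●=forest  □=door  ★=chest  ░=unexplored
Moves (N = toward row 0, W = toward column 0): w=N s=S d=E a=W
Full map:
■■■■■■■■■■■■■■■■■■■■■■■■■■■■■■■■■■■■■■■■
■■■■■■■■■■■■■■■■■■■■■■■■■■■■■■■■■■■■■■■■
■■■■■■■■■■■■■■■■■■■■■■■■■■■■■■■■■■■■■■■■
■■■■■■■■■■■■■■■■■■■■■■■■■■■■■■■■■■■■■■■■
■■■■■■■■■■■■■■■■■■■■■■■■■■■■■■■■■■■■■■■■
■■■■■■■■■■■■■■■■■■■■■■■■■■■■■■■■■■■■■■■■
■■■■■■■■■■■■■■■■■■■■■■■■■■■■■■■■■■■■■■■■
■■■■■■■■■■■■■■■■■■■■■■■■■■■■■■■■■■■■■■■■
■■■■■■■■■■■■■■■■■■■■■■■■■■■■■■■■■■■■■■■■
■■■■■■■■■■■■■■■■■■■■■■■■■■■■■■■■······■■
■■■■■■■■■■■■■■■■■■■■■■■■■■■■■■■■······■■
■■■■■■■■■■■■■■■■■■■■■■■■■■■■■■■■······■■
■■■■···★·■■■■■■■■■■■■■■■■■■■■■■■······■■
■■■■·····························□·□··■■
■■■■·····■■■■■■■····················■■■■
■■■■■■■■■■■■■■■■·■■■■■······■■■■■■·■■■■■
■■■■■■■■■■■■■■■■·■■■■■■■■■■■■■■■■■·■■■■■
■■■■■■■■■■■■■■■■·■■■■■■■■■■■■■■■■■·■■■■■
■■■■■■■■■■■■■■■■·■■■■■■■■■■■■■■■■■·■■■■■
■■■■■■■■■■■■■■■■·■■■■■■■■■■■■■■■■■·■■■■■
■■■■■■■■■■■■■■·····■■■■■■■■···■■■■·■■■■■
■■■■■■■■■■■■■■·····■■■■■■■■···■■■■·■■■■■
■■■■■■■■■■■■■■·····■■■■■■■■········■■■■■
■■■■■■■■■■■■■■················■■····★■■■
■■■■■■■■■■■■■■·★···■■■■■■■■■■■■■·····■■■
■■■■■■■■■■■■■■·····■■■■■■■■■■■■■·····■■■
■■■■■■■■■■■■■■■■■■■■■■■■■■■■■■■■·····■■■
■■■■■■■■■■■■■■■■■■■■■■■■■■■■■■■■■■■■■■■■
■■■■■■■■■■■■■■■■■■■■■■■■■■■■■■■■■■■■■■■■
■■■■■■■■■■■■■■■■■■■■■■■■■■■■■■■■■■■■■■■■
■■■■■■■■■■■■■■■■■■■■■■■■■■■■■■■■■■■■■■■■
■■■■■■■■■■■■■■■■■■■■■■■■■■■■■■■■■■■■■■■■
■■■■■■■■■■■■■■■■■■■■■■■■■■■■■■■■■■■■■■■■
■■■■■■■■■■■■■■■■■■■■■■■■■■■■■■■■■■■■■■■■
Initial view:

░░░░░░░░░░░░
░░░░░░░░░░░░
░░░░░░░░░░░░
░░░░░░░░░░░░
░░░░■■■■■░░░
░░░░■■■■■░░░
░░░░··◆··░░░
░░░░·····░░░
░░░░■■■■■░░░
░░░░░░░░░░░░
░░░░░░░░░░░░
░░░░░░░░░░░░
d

░░░░░░░░░░░░
░░░░░░░░░░░░
░░░░░░░░░░░░
░░░░░░░░░░░░
░░░■■■■■■░░░
░░░■■■■■■░░░
░░░···◆··░░░
░░░······░░░
░░░■■■■■·░░░
░░░░░░░░░░░░
░░░░░░░░░░░░
░░░░░░░░░░░░

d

░░░░░░░░░░░░
░░░░░░░░░░░░
░░░░░░░░░░░░
░░░░░░░░░░░░
░░■■■■■■■░░░
░░■■■■■■■░░░
░░····◆··░░░
░░·······░░░
░░■■■■■··░░░
░░░░░░░░░░░░
░░░░░░░░░░░░
░░░░░░░░░░░░

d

░░░░░░░░░░░░
░░░░░░░░░░░░
░░░░░░░░░░░░
░░░░░░░░░░░░
░■■■■■■■■░░░
░■■■■■■■■░░░
░·····◆··░░░
░········░░░
░■■■■■···░░░
░░░░░░░░░░░░
░░░░░░░░░░░░
░░░░░░░░░░░░

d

░░░░░░░░░░░░
░░░░░░░░░░░░
░░░░░░░░░░░░
░░░░░░░░░░░░
■■■■■■■■■░░░
■■■■■■■■■░░░
······◆··░░░
·········░░░
■■■■■····░░░
░░░░░░░░░░░░
░░░░░░░░░░░░
░░░░░░░░░░░░

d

░░░░░░░░░░░░
░░░░░░░░░░░░
░░░░░░░░░░░░
░░░░░░░░░░░░
■■■■■■■■■░░░
■■■■■■■■■░░░
······◆··░░░
·········░░░
■■■■·····░░░
░░░░░░░░░░░░
░░░░░░░░░░░░
░░░░░░░░░░░░

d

░░░░░░░░░░░░
░░░░░░░░░░░░
░░░░░░░░░░░░
░░░░░░░░░░░░
■■■■■■■■■░░░
■■■■■■■■■░░░
······◆··░░░
·········░░░
■■■······░░░
░░░░░░░░░░░░
░░░░░░░░░░░░
░░░░░░░░░░░░

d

░░░░░░░░░░░░
░░░░░░░░░░░░
░░░░░░░░░░░░
░░░░░░░░░░░░
■■■■■■■■■░░░
■■■■■■■■■░░░
······◆··░░░
·········░░░
■■······■░░░
░░░░░░░░░░░░
░░░░░░░░░░░░
░░░░░░░░░░░░

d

░░░░░░░░░░░░
░░░░░░░░░░░░
░░░░░░░░░░░░
░░░░░░░░░░░░
■■■■■■■■■░░░
■■■■■■■■■░░░
······◆··░░░
·········░░░
■······■■░░░
░░░░░░░░░░░░
░░░░░░░░░░░░
░░░░░░░░░░░░

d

░░░░░░░░░░░░
░░░░░░░░░░░░
░░░░░░░░░░░░
░░░░░░░░░░░░
■■■■■■■■■░░░
■■■■■■■■■░░░
······◆··░░░
·········░░░
······■■■░░░
░░░░░░░░░░░░
░░░░░░░░░░░░
░░░░░░░░░░░░

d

░░░░░░░░░░░░
░░░░░░░░░░░░
░░░░░░░░░░░░
░░░░░░░░░░░░
■■■■■■■■■░░░
■■■■■■■■■░░░
······◆··░░░
·········░░░
·····■■■■░░░
░░░░░░░░░░░░
░░░░░░░░░░░░
░░░░░░░░░░░░

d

░░░░░░░░░░░░
░░░░░░░░░░░░
░░░░░░░░░░░░
░░░░░░░░░░░░
■■■■■■■■·░░░
■■■■■■■■·░░░
······◆··░░░
·········░░░
····■■■■■░░░
░░░░░░░░░░░░
░░░░░░░░░░░░
░░░░░░░░░░░░

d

░░░░░░░░░░░░
░░░░░░░░░░░░
░░░░░░░░░░░░
░░░░░░░░░░░░
■■■■■■■··░░░
■■■■■■■··░░░
······◆·□░░░
·········░░░
···■■■■■■░░░
░░░░░░░░░░░░
░░░░░░░░░░░░
░░░░░░░░░░░░

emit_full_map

■■■■■■■■■■■■■■■··
■■■■■■■■■■■■■■■··
··············◆·□
·················
■■■■■······■■■■■■

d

░░░░░░░░░░░░
░░░░░░░░░░░░
░░░░░░░░░░░░
░░░░░░░░░░░░
■■■■■■···░░░
■■■■■■···░░░
······◆□·░░░
·········░░░
··■■■■■■·░░░
░░░░░░░░░░░░
░░░░░░░░░░░░
░░░░░░░░░░░░

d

░░░░░░░░░░░░
░░░░░░░░░░░░
░░░░░░░░░░░░
░░░░░░░░░░░░
■■■■■····░░░
■■■■■····░░░
······◆·□░░░
·········░░░
·■■■■■■·■░░░
░░░░░░░░░░░░
░░░░░░░░░░░░
░░░░░░░░░░░░

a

░░░░░░░░░░░░
░░░░░░░░░░░░
░░░░░░░░░░░░
░░░░░░░░░░░░
■■■■■■····░░
■■■■■■····░░
······◆□·□░░
··········░░
··■■■■■■·■░░
░░░░░░░░░░░░
░░░░░░░░░░░░
░░░░░░░░░░░░

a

░░░░░░░░░░░░
░░░░░░░░░░░░
░░░░░░░░░░░░
░░░░░░░░░░░░
■■■■■■■····░
■■■■■■■····░
······◆·□·□░
···········░
···■■■■■■·■░
░░░░░░░░░░░░
░░░░░░░░░░░░
░░░░░░░░░░░░

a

░░░░░░░░░░░░
░░░░░░░░░░░░
░░░░░░░░░░░░
░░░░░░░░░░░░
■■■■■■■■····
■■■■■■■■····
······◆··□·□
············
····■■■■■■·■
░░░░░░░░░░░░
░░░░░░░░░░░░
░░░░░░░░░░░░

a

░░░░░░░░░░░░
░░░░░░░░░░░░
░░░░░░░░░░░░
░░░░░░░░░░░░
■■■■■■■■■···
■■■■■■■■■···
······◆···□·
············
·····■■■■■■·
░░░░░░░░░░░░
░░░░░░░░░░░░
░░░░░░░░░░░░

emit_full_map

■■■■■■■■■■■■■■■····
■■■■■■■■■■■■■■■····
············◆···□·□
···················
■■■■■······■■■■■■·■

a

░░░░░░░░░░░░
░░░░░░░░░░░░
░░░░░░░░░░░░
░░░░░░░░░░░░
■■■■■■■■■■··
■■■■■■■■■■··
······◆····□
············
······■■■■■■
░░░░░░░░░░░░
░░░░░░░░░░░░
░░░░░░░░░░░░

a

░░░░░░░░░░░░
░░░░░░░░░░░░
░░░░░░░░░░░░
░░░░░░░░░░░░
■■■■■■■■■■■·
■■■■■■■■■■■·
······◆·····
············
■······■■■■■
░░░░░░░░░░░░
░░░░░░░░░░░░
░░░░░░░░░░░░

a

░░░░░░░░░░░░
░░░░░░░░░░░░
░░░░░░░░░░░░
░░░░░░░░░░░░
■■■■■■■■■■■■
■■■■■■■■■■■■
······◆·····
············
■■······■■■■
░░░░░░░░░░░░
░░░░░░░░░░░░
░░░░░░░░░░░░

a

░░░░░░░░░░░░
░░░░░░░░░░░░
░░░░░░░░░░░░
░░░░░░░░░░░░
■■■■■■■■■■■■
■■■■■■■■■■■■
······◆·····
············
■■■······■■■
░░░░░░░░░░░░
░░░░░░░░░░░░
░░░░░░░░░░░░

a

░░░░░░░░░░░░
░░░░░░░░░░░░
░░░░░░░░░░░░
░░░░░░░░░░░░
■■■■■■■■■■■■
■■■■■■■■■■■■
······◆·····
············
■■■■······■■
░░░░░░░░░░░░
░░░░░░░░░░░░
░░░░░░░░░░░░

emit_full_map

■■■■■■■■■■■■■■■····
■■■■■■■■■■■■■■■····
·······◆········□·□
···················
■■■■■······■■■■■■·■


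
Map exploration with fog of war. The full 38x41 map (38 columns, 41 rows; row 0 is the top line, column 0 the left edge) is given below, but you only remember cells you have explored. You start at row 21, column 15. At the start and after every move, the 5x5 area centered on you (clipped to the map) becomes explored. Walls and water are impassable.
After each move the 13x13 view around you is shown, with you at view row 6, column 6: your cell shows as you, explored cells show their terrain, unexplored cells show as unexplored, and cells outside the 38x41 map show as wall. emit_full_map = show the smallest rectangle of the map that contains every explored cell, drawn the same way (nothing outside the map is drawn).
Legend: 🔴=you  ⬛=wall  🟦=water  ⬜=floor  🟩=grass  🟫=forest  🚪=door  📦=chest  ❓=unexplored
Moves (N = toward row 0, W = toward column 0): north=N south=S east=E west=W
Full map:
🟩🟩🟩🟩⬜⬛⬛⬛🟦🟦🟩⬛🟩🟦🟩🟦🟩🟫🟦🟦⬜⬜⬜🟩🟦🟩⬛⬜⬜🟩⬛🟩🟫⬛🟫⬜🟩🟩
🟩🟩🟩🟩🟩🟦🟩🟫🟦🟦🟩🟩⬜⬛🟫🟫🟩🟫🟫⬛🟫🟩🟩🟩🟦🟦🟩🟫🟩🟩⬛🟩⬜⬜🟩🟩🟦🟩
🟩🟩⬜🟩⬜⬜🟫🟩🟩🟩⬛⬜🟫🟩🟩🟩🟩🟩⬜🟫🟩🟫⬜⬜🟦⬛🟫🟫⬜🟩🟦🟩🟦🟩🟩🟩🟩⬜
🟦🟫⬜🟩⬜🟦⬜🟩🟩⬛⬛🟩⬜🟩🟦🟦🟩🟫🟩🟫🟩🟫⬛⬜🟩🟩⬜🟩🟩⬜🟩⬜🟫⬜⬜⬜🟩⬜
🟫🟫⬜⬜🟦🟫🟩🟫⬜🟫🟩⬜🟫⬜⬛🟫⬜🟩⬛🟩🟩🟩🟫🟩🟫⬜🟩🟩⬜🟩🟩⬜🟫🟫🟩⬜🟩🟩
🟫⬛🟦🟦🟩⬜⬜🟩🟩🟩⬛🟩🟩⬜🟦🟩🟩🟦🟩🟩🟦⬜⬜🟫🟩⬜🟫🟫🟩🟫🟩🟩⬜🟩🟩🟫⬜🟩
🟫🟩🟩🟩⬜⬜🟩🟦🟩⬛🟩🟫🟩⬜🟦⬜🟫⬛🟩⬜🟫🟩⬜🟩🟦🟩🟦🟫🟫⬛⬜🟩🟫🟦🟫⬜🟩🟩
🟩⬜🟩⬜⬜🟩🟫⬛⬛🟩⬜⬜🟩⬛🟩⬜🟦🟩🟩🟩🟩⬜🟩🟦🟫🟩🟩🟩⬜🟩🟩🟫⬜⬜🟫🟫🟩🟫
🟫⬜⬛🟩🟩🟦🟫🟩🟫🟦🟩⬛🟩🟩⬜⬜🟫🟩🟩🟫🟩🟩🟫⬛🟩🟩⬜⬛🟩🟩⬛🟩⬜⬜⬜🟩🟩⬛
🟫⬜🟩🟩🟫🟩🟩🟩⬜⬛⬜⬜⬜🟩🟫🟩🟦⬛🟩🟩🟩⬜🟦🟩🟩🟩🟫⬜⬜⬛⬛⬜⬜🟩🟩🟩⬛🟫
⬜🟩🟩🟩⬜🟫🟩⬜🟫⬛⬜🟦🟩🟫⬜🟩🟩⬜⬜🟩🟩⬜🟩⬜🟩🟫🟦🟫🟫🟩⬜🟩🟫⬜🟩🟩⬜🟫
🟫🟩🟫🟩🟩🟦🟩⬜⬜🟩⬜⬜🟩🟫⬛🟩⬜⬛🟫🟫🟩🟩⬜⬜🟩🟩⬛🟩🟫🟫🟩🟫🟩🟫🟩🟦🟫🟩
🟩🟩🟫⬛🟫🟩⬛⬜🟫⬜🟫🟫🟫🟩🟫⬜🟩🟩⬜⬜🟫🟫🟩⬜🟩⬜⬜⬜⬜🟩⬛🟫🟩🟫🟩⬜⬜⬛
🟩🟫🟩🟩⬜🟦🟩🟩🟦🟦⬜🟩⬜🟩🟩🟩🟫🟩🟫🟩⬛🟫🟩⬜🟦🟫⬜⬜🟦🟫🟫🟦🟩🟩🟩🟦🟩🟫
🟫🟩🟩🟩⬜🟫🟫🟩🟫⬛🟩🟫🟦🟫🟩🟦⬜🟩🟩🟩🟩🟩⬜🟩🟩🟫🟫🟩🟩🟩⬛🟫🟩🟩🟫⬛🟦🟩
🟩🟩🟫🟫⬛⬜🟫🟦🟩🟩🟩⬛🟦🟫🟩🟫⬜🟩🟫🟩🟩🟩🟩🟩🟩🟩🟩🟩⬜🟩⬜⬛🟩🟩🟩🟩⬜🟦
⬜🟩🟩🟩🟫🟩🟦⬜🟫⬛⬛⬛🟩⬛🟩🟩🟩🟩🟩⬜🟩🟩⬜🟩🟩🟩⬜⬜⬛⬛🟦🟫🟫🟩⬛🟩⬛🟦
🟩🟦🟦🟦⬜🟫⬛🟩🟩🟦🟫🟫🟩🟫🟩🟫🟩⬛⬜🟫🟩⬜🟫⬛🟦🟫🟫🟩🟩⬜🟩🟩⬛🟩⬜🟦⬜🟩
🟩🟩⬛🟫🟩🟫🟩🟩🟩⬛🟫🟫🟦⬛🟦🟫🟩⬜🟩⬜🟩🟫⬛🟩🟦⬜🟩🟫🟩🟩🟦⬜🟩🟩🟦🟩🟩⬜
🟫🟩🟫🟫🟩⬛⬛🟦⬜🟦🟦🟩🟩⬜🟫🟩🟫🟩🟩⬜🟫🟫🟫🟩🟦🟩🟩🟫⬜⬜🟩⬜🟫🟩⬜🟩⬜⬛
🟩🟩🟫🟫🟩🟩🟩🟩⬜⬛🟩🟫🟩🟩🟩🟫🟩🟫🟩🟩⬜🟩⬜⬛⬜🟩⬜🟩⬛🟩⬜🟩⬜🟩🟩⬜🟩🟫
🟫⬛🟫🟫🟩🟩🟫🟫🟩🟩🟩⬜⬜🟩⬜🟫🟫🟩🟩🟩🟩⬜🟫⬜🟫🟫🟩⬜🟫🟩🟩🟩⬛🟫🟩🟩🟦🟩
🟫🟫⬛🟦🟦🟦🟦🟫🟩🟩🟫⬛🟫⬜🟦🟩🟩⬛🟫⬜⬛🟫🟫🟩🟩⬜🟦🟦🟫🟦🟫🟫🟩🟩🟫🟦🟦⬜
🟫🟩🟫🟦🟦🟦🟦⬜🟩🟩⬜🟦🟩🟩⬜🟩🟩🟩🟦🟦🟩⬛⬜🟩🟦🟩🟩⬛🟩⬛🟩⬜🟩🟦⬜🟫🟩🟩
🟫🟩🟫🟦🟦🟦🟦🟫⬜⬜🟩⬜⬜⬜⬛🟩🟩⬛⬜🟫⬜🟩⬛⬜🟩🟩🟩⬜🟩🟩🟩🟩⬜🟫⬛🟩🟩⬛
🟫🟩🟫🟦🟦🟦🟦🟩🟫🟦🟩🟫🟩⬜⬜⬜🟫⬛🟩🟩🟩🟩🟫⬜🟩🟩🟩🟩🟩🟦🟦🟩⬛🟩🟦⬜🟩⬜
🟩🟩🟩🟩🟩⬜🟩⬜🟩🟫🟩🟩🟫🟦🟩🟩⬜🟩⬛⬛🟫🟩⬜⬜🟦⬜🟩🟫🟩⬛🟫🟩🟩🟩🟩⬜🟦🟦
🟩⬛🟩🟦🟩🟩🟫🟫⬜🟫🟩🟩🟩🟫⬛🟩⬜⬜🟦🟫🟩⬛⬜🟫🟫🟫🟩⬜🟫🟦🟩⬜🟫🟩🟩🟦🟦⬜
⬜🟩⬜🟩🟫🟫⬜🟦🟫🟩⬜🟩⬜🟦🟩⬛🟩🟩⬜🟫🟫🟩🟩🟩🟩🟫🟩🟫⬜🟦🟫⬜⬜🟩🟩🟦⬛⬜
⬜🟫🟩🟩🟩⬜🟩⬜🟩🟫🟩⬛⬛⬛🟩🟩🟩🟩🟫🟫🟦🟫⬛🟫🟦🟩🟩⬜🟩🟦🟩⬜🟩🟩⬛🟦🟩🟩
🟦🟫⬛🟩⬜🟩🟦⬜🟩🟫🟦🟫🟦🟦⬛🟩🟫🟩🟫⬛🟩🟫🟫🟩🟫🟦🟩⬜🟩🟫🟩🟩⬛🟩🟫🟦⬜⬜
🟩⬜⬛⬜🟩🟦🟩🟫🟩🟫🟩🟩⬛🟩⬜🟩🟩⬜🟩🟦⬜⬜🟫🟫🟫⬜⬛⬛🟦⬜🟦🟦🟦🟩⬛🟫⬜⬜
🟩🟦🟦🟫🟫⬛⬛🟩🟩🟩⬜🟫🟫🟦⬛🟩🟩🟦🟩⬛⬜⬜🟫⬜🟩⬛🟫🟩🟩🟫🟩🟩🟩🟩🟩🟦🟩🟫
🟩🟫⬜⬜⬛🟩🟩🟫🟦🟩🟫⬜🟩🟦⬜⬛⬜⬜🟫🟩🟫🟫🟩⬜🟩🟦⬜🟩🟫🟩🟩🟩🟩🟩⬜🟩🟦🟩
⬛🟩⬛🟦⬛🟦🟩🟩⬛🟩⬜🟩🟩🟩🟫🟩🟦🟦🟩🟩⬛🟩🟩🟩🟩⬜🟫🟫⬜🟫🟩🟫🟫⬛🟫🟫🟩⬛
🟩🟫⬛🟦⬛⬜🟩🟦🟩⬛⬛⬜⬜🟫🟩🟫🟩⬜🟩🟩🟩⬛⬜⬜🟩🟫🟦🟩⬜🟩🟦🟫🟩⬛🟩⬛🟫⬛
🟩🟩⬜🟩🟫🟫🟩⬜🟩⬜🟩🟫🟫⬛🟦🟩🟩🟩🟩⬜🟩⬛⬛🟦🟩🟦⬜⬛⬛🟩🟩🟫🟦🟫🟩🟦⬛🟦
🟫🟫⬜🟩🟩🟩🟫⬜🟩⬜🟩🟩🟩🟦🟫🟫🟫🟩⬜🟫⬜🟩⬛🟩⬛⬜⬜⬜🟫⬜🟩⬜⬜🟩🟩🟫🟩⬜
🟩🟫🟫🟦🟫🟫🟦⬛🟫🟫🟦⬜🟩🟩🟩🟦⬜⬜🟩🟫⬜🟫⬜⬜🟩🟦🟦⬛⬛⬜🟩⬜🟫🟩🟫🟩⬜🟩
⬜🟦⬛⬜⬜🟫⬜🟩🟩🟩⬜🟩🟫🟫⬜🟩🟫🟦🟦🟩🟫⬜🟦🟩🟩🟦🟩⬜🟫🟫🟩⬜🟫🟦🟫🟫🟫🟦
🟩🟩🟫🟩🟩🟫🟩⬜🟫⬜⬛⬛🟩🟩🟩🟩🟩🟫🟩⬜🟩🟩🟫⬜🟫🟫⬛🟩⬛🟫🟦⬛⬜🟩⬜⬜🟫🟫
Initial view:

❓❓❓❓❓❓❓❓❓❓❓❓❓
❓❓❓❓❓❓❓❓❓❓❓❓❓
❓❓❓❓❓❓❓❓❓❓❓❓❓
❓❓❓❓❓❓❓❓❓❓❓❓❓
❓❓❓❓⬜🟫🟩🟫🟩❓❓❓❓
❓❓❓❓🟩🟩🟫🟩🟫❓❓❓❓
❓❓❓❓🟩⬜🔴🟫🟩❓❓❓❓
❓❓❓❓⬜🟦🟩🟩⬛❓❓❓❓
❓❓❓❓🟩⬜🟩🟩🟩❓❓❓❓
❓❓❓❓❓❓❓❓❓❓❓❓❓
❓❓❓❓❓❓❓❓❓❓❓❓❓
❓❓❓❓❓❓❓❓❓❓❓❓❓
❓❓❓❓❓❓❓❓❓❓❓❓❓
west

❓❓❓❓❓❓❓❓❓❓❓❓❓
❓❓❓❓❓❓❓❓❓❓❓❓❓
❓❓❓❓❓❓❓❓❓❓❓❓❓
❓❓❓❓❓❓❓❓❓❓❓❓❓
❓❓❓❓🟩⬜🟫🟩🟫🟩❓❓❓
❓❓❓❓🟩🟩🟩🟫🟩🟫❓❓❓
❓❓❓❓⬜🟩🔴🟫🟫🟩❓❓❓
❓❓❓❓🟫⬜🟦🟩🟩⬛❓❓❓
❓❓❓❓🟩🟩⬜🟩🟩🟩❓❓❓
❓❓❓❓❓❓❓❓❓❓❓❓❓
❓❓❓❓❓❓❓❓❓❓❓❓❓
❓❓❓❓❓❓❓❓❓❓❓❓❓
❓❓❓❓❓❓❓❓❓❓❓❓❓

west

❓❓❓❓❓❓❓❓❓❓❓❓❓
❓❓❓❓❓❓❓❓❓❓❓❓❓
❓❓❓❓❓❓❓❓❓❓❓❓❓
❓❓❓❓❓❓❓❓❓❓❓❓❓
❓❓❓❓🟩🟩⬜🟫🟩🟫🟩❓❓
❓❓❓❓🟫🟩🟩🟩🟫🟩🟫❓❓
❓❓❓❓⬜⬜🔴⬜🟫🟫🟩❓❓
❓❓❓❓⬛🟫⬜🟦🟩🟩⬛❓❓
❓❓❓❓🟦🟩🟩⬜🟩🟩🟩❓❓
❓❓❓❓❓❓❓❓❓❓❓❓❓
❓❓❓❓❓❓❓❓❓❓❓❓❓
❓❓❓❓❓❓❓❓❓❓❓❓❓
❓❓❓❓❓❓❓❓❓❓❓❓❓

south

❓❓❓❓❓❓❓❓❓❓❓❓❓
❓❓❓❓❓❓❓❓❓❓❓❓❓
❓❓❓❓❓❓❓❓❓❓❓❓❓
❓❓❓❓🟩🟩⬜🟫🟩🟫🟩❓❓
❓❓❓❓🟫🟩🟩🟩🟫🟩🟫❓❓
❓❓❓❓⬜⬜🟩⬜🟫🟫🟩❓❓
❓❓❓❓⬛🟫🔴🟦🟩🟩⬛❓❓
❓❓❓❓🟦🟩🟩⬜🟩🟩🟩❓❓
❓❓❓❓⬜⬜⬜⬛🟩❓❓❓❓
❓❓❓❓❓❓❓❓❓❓❓❓❓
❓❓❓❓❓❓❓❓❓❓❓❓❓
❓❓❓❓❓❓❓❓❓❓❓❓❓
❓❓❓❓❓❓❓❓❓❓❓❓❓

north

❓❓❓❓❓❓❓❓❓❓❓❓❓
❓❓❓❓❓❓❓❓❓❓❓❓❓
❓❓❓❓❓❓❓❓❓❓❓❓❓
❓❓❓❓❓❓❓❓❓❓❓❓❓
❓❓❓❓🟩🟩⬜🟫🟩🟫🟩❓❓
❓❓❓❓🟫🟩🟩🟩🟫🟩🟫❓❓
❓❓❓❓⬜⬜🔴⬜🟫🟫🟩❓❓
❓❓❓❓⬛🟫⬜🟦🟩🟩⬛❓❓
❓❓❓❓🟦🟩🟩⬜🟩🟩🟩❓❓
❓❓❓❓⬜⬜⬜⬛🟩❓❓❓❓
❓❓❓❓❓❓❓❓❓❓❓❓❓
❓❓❓❓❓❓❓❓❓❓❓❓❓
❓❓❓❓❓❓❓❓❓❓❓❓❓

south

❓❓❓❓❓❓❓❓❓❓❓❓❓
❓❓❓❓❓❓❓❓❓❓❓❓❓
❓❓❓❓❓❓❓❓❓❓❓❓❓
❓❓❓❓🟩🟩⬜🟫🟩🟫🟩❓❓
❓❓❓❓🟫🟩🟩🟩🟫🟩🟫❓❓
❓❓❓❓⬜⬜🟩⬜🟫🟫🟩❓❓
❓❓❓❓⬛🟫🔴🟦🟩🟩⬛❓❓
❓❓❓❓🟦🟩🟩⬜🟩🟩🟩❓❓
❓❓❓❓⬜⬜⬜⬛🟩❓❓❓❓
❓❓❓❓❓❓❓❓❓❓❓❓❓
❓❓❓❓❓❓❓❓❓❓❓❓❓
❓❓❓❓❓❓❓❓❓❓❓❓❓
❓❓❓❓❓❓❓❓❓❓❓❓❓

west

❓❓❓❓❓❓❓❓❓❓❓❓❓
❓❓❓❓❓❓❓❓❓❓❓❓❓
❓❓❓❓❓❓❓❓❓❓❓❓❓
❓❓❓❓❓🟩🟩⬜🟫🟩🟫🟩❓
❓❓❓❓🟩🟫🟩🟩🟩🟫🟩🟫❓
❓❓❓❓🟩⬜⬜🟩⬜🟫🟫🟩❓
❓❓❓❓🟫⬛🔴⬜🟦🟩🟩⬛❓
❓❓❓❓⬜🟦🟩🟩⬜🟩🟩🟩❓
❓❓❓❓🟩⬜⬜⬜⬛🟩❓❓❓
❓❓❓❓❓❓❓❓❓❓❓❓❓
❓❓❓❓❓❓❓❓❓❓❓❓❓
❓❓❓❓❓❓❓❓❓❓❓❓❓
❓❓❓❓❓❓❓❓❓❓❓❓❓

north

❓❓❓❓❓❓❓❓❓❓❓❓❓
❓❓❓❓❓❓❓❓❓❓❓❓❓
❓❓❓❓❓❓❓❓❓❓❓❓❓
❓❓❓❓❓❓❓❓❓❓❓❓❓
❓❓❓❓🟦🟩🟩⬜🟫🟩🟫🟩❓
❓❓❓❓🟩🟫🟩🟩🟩🟫🟩🟫❓
❓❓❓❓🟩⬜🔴🟩⬜🟫🟫🟩❓
❓❓❓❓🟫⬛🟫⬜🟦🟩🟩⬛❓
❓❓❓❓⬜🟦🟩🟩⬜🟩🟩🟩❓
❓❓❓❓🟩⬜⬜⬜⬛🟩❓❓❓
❓❓❓❓❓❓❓❓❓❓❓❓❓
❓❓❓❓❓❓❓❓❓❓❓❓❓
❓❓❓❓❓❓❓❓❓❓❓❓❓

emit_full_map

🟦🟩🟩⬜🟫🟩🟫🟩
🟩🟫🟩🟩🟩🟫🟩🟫
🟩⬜🔴🟩⬜🟫🟫🟩
🟫⬛🟫⬜🟦🟩🟩⬛
⬜🟦🟩🟩⬜🟩🟩🟩
🟩⬜⬜⬜⬛🟩❓❓

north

❓❓❓❓❓❓❓❓❓❓❓❓❓
❓❓❓❓❓❓❓❓❓❓❓❓❓
❓❓❓❓❓❓❓❓❓❓❓❓❓
❓❓❓❓❓❓❓❓❓❓❓❓❓
❓❓❓❓🟫🟫🟦⬛🟦❓❓❓❓
❓❓❓❓🟦🟩🟩⬜🟫🟩🟫🟩❓
❓❓❓❓🟩🟫🔴🟩🟩🟫🟩🟫❓
❓❓❓❓🟩⬜⬜🟩⬜🟫🟫🟩❓
❓❓❓❓🟫⬛🟫⬜🟦🟩🟩⬛❓
❓❓❓❓⬜🟦🟩🟩⬜🟩🟩🟩❓
❓❓❓❓🟩⬜⬜⬜⬛🟩❓❓❓
❓❓❓❓❓❓❓❓❓❓❓❓❓
❓❓❓❓❓❓❓❓❓❓❓❓❓

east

❓❓❓❓❓❓❓❓❓❓❓❓❓
❓❓❓❓❓❓❓❓❓❓❓❓❓
❓❓❓❓❓❓❓❓❓❓❓❓❓
❓❓❓❓❓❓❓❓❓❓❓❓❓
❓❓❓🟫🟫🟦⬛🟦🟫❓❓❓❓
❓❓❓🟦🟩🟩⬜🟫🟩🟫🟩❓❓
❓❓❓🟩🟫🟩🔴🟩🟫🟩🟫❓❓
❓❓❓🟩⬜⬜🟩⬜🟫🟫🟩❓❓
❓❓❓🟫⬛🟫⬜🟦🟩🟩⬛❓❓
❓❓❓⬜🟦🟩🟩⬜🟩🟩🟩❓❓
❓❓❓🟩⬜⬜⬜⬛🟩❓❓❓❓
❓❓❓❓❓❓❓❓❓❓❓❓❓
❓❓❓❓❓❓❓❓❓❓❓❓❓

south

❓❓❓❓❓❓❓❓❓❓❓❓❓
❓❓❓❓❓❓❓❓❓❓❓❓❓
❓❓❓❓❓❓❓❓❓❓❓❓❓
❓❓❓🟫🟫🟦⬛🟦🟫❓❓❓❓
❓❓❓🟦🟩🟩⬜🟫🟩🟫🟩❓❓
❓❓❓🟩🟫🟩🟩🟩🟫🟩🟫❓❓
❓❓❓🟩⬜⬜🔴⬜🟫🟫🟩❓❓
❓❓❓🟫⬛🟫⬜🟦🟩🟩⬛❓❓
❓❓❓⬜🟦🟩🟩⬜🟩🟩🟩❓❓
❓❓❓🟩⬜⬜⬜⬛🟩❓❓❓❓
❓❓❓❓❓❓❓❓❓❓❓❓❓
❓❓❓❓❓❓❓❓❓❓❓❓❓
❓❓❓❓❓❓❓❓❓❓❓❓❓

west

❓❓❓❓❓❓❓❓❓❓❓❓❓
❓❓❓❓❓❓❓❓❓❓❓❓❓
❓❓❓❓❓❓❓❓❓❓❓❓❓
❓❓❓❓🟫🟫🟦⬛🟦🟫❓❓❓
❓❓❓❓🟦🟩🟩⬜🟫🟩🟫🟩❓
❓❓❓❓🟩🟫🟩🟩🟩🟫🟩🟫❓
❓❓❓❓🟩⬜🔴🟩⬜🟫🟫🟩❓
❓❓❓❓🟫⬛🟫⬜🟦🟩🟩⬛❓
❓❓❓❓⬜🟦🟩🟩⬜🟩🟩🟩❓
❓❓❓❓🟩⬜⬜⬜⬛🟩❓❓❓
❓❓❓❓❓❓❓❓❓❓❓❓❓
❓❓❓❓❓❓❓❓❓❓❓❓❓
❓❓❓❓❓❓❓❓❓❓❓❓❓

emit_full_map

🟫🟫🟦⬛🟦🟫❓❓
🟦🟩🟩⬜🟫🟩🟫🟩
🟩🟫🟩🟩🟩🟫🟩🟫
🟩⬜🔴🟩⬜🟫🟫🟩
🟫⬛🟫⬜🟦🟩🟩⬛
⬜🟦🟩🟩⬜🟩🟩🟩
🟩⬜⬜⬜⬛🟩❓❓

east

❓❓❓❓❓❓❓❓❓❓❓❓❓
❓❓❓❓❓❓❓❓❓❓❓❓❓
❓❓❓❓❓❓❓❓❓❓❓❓❓
❓❓❓🟫🟫🟦⬛🟦🟫❓❓❓❓
❓❓❓🟦🟩🟩⬜🟫🟩🟫🟩❓❓
❓❓❓🟩🟫🟩🟩🟩🟫🟩🟫❓❓
❓❓❓🟩⬜⬜🔴⬜🟫🟫🟩❓❓
❓❓❓🟫⬛🟫⬜🟦🟩🟩⬛❓❓
❓❓❓⬜🟦🟩🟩⬜🟩🟩🟩❓❓
❓❓❓🟩⬜⬜⬜⬛🟩❓❓❓❓
❓❓❓❓❓❓❓❓❓❓❓❓❓
❓❓❓❓❓❓❓❓❓❓❓❓❓
❓❓❓❓❓❓❓❓❓❓❓❓❓

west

❓❓❓❓❓❓❓❓❓❓❓❓❓
❓❓❓❓❓❓❓❓❓❓❓❓❓
❓❓❓❓❓❓❓❓❓❓❓❓❓
❓❓❓❓🟫🟫🟦⬛🟦🟫❓❓❓
❓❓❓❓🟦🟩🟩⬜🟫🟩🟫🟩❓
❓❓❓❓🟩🟫🟩🟩🟩🟫🟩🟫❓
❓❓❓❓🟩⬜🔴🟩⬜🟫🟫🟩❓
❓❓❓❓🟫⬛🟫⬜🟦🟩🟩⬛❓
❓❓❓❓⬜🟦🟩🟩⬜🟩🟩🟩❓
❓❓❓❓🟩⬜⬜⬜⬛🟩❓❓❓
❓❓❓❓❓❓❓❓❓❓❓❓❓
❓❓❓❓❓❓❓❓❓❓❓❓❓
❓❓❓❓❓❓❓❓❓❓❓❓❓

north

❓❓❓❓❓❓❓❓❓❓❓❓❓
❓❓❓❓❓❓❓❓❓❓❓❓❓
❓❓❓❓❓❓❓❓❓❓❓❓❓
❓❓❓❓❓❓❓❓❓❓❓❓❓
❓❓❓❓🟫🟫🟦⬛🟦🟫❓❓❓
❓❓❓❓🟦🟩🟩⬜🟫🟩🟫🟩❓
❓❓❓❓🟩🟫🔴🟩🟩🟫🟩🟫❓
❓❓❓❓🟩⬜⬜🟩⬜🟫🟫🟩❓
❓❓❓❓🟫⬛🟫⬜🟦🟩🟩⬛❓
❓❓❓❓⬜🟦🟩🟩⬜🟩🟩🟩❓
❓❓❓❓🟩⬜⬜⬜⬛🟩❓❓❓
❓❓❓❓❓❓❓❓❓❓❓❓❓
❓❓❓❓❓❓❓❓❓❓❓❓❓

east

❓❓❓❓❓❓❓❓❓❓❓❓❓
❓❓❓❓❓❓❓❓❓❓❓❓❓
❓❓❓❓❓❓❓❓❓❓❓❓❓
❓❓❓❓❓❓❓❓❓❓❓❓❓
❓❓❓🟫🟫🟦⬛🟦🟫❓❓❓❓
❓❓❓🟦🟩🟩⬜🟫🟩🟫🟩❓❓
❓❓❓🟩🟫🟩🔴🟩🟫🟩🟫❓❓
❓❓❓🟩⬜⬜🟩⬜🟫🟫🟩❓❓
❓❓❓🟫⬛🟫⬜🟦🟩🟩⬛❓❓
❓❓❓⬜🟦🟩🟩⬜🟩🟩🟩❓❓
❓❓❓🟩⬜⬜⬜⬛🟩❓❓❓❓
❓❓❓❓❓❓❓❓❓❓❓❓❓
❓❓❓❓❓❓❓❓❓❓❓❓❓

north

❓❓❓❓❓❓❓❓❓❓❓❓❓
❓❓❓❓❓❓❓❓❓❓❓❓❓
❓❓❓❓❓❓❓❓❓❓❓❓❓
❓❓❓❓❓❓❓❓❓❓❓❓❓
❓❓❓❓🟫🟩🟫🟩🟫❓❓❓❓
❓❓❓🟫🟫🟦⬛🟦🟫❓❓❓❓
❓❓❓🟦🟩🟩🔴🟫🟩🟫🟩❓❓
❓❓❓🟩🟫🟩🟩🟩🟫🟩🟫❓❓
❓❓❓🟩⬜⬜🟩⬜🟫🟫🟩❓❓
❓❓❓🟫⬛🟫⬜🟦🟩🟩⬛❓❓
❓❓❓⬜🟦🟩🟩⬜🟩🟩🟩❓❓
❓❓❓🟩⬜⬜⬜⬛🟩❓❓❓❓
❓❓❓❓❓❓❓❓❓❓❓❓❓

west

❓❓❓❓❓❓❓❓❓❓❓❓❓
❓❓❓❓❓❓❓❓❓❓❓❓❓
❓❓❓❓❓❓❓❓❓❓❓❓❓
❓❓❓❓❓❓❓❓❓❓❓❓❓
❓❓❓❓🟫🟫🟩🟫🟩🟫❓❓❓
❓❓❓❓🟫🟫🟦⬛🟦🟫❓❓❓
❓❓❓❓🟦🟩🔴⬜🟫🟩🟫🟩❓
❓❓❓❓🟩🟫🟩🟩🟩🟫🟩🟫❓
❓❓❓❓🟩⬜⬜🟩⬜🟫🟫🟩❓
❓❓❓❓🟫⬛🟫⬜🟦🟩🟩⬛❓
❓❓❓❓⬜🟦🟩🟩⬜🟩🟩🟩❓
❓❓❓❓🟩⬜⬜⬜⬛🟩❓❓❓
❓❓❓❓❓❓❓❓❓❓❓❓❓

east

❓❓❓❓❓❓❓❓❓❓❓❓❓
❓❓❓❓❓❓❓❓❓❓❓❓❓
❓❓❓❓❓❓❓❓❓❓❓❓❓
❓❓❓❓❓❓❓❓❓❓❓❓❓
❓❓❓🟫🟫🟩🟫🟩🟫❓❓❓❓
❓❓❓🟫🟫🟦⬛🟦🟫❓❓❓❓
❓❓❓🟦🟩🟩🔴🟫🟩🟫🟩❓❓
❓❓❓🟩🟫🟩🟩🟩🟫🟩🟫❓❓
❓❓❓🟩⬜⬜🟩⬜🟫🟫🟩❓❓
❓❓❓🟫⬛🟫⬜🟦🟩🟩⬛❓❓
❓❓❓⬜🟦🟩🟩⬜🟩🟩🟩❓❓
❓❓❓🟩⬜⬜⬜⬛🟩❓❓❓❓
❓❓❓❓❓❓❓❓❓❓❓❓❓

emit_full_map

🟫🟫🟩🟫🟩🟫❓❓
🟫🟫🟦⬛🟦🟫❓❓
🟦🟩🟩🔴🟫🟩🟫🟩
🟩🟫🟩🟩🟩🟫🟩🟫
🟩⬜⬜🟩⬜🟫🟫🟩
🟫⬛🟫⬜🟦🟩🟩⬛
⬜🟦🟩🟩⬜🟩🟩🟩
🟩⬜⬜⬜⬛🟩❓❓


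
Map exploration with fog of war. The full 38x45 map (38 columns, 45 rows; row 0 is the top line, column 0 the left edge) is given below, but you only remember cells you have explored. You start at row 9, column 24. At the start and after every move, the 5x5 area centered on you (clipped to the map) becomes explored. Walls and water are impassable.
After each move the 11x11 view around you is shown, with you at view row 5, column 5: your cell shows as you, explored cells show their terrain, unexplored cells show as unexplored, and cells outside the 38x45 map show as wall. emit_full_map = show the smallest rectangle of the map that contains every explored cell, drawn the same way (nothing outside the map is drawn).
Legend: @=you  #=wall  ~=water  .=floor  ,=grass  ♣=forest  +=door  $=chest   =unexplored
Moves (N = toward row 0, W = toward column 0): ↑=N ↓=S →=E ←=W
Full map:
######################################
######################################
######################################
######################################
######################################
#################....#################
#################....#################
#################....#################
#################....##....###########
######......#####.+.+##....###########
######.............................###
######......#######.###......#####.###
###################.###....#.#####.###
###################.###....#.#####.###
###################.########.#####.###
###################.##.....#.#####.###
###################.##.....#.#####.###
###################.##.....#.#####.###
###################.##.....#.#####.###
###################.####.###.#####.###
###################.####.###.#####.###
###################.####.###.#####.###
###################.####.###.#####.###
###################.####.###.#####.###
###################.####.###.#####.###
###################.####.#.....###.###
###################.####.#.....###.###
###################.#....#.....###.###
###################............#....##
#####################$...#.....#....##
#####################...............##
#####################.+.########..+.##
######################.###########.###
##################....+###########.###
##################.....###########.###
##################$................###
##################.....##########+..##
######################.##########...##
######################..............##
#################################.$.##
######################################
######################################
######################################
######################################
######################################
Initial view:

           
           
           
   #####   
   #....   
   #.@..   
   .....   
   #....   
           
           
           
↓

           
           
   #####   
   #....   
   #....   
   ..@..   
   #....   
   #....   
           
           
           

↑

           
           
           
   #####   
   #....   
   #.@..   
   .....   
   #....   
   #....   
           
           

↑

           
           
           
   #####   
   #####   
   #.@..   
   #....   
   .....   
   #....   
   #....   
           

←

           
           
           
   ######  
   ######  
   ##@...  
   ##....  
   ......  
    #....  
    #....  
           

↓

           
           
   ######  
   ######  
   ##....  
   ##@...  
   ......  
   ##....  
    #....  
           
           

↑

           
           
           
   ######  
   ######  
   ##@...  
   ##....  
   ......  
   ##....  
    #....  
           

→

           
           
           
  ######   
  ######   
  ##.@..   
  ##....   
  ......   
  ##....   
   #....   
           

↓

           
           
  ######   
  ######   
  ##....   
  ##.@..   
  ......   
  ##....   
   #....   
           
           

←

           
           
   ######  
   ######  
   ##....  
   ##@...  
   ......  
   ##....  
    #....  
           
           

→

           
           
  ######   
  ######   
  ##....   
  ##.@..   
  ......   
  ##....   
   #....   
           
           

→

           
           
 ######    
 #######   
 ##....#   
 ##..@.#   
 .......   
 ##.....   
  #....    
           
           

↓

           
 ######    
 #######   
 ##....#   
 ##....#   
 ....@..   
 ##.....   
  #....#   
           
           
           

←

           
  ######   
  #######  
  ##....#  
  ##....#  
  ...@...  
  ##.....  
   #....#  
           
           
           

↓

  ######   
  #######  
  ##....#  
  ##....#  
  .......  
  ##.@...  
   #....#  
   #....   
           
           
           

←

   ######  
   ####### 
   ##....# 
   ##....# 
   ....... 
   ##@.... 
   ##....# 
   ##....  
           
           
           

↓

   ####### 
   ##....# 
   ##....# 
   ....... 
   ##..... 
   ##@...# 
   ##....  
   #####   
           
           
           

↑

   ######  
   ####### 
   ##....# 
   ##....# 
   ....... 
   ##@.... 
   ##....# 
   ##....  
   #####   
           
           

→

  ######   
  #######  
  ##....#  
  ##....#  
  .......  
  ##.@...  
  ##....#  
  ##....   
  #####    
           
           

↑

           
  ######   
  #######  
  ##....#  
  ##....#  
  ...@...  
  ##.....  
  ##....#  
  ##....   
  #####    
           

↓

  ######   
  #######  
  ##....#  
  ##....#  
  .......  
  ##.@...  
  ##....#  
  ##....   
  #####    
           
           

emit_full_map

###### 
#######
##....#
##....#
.......
##.@...
##....#
##.... 
#####  

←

   ######  
   ####### 
   ##....# 
   ##....# 
   ....... 
   ##@.... 
   ##....# 
   ##....  
   #####   
           
           


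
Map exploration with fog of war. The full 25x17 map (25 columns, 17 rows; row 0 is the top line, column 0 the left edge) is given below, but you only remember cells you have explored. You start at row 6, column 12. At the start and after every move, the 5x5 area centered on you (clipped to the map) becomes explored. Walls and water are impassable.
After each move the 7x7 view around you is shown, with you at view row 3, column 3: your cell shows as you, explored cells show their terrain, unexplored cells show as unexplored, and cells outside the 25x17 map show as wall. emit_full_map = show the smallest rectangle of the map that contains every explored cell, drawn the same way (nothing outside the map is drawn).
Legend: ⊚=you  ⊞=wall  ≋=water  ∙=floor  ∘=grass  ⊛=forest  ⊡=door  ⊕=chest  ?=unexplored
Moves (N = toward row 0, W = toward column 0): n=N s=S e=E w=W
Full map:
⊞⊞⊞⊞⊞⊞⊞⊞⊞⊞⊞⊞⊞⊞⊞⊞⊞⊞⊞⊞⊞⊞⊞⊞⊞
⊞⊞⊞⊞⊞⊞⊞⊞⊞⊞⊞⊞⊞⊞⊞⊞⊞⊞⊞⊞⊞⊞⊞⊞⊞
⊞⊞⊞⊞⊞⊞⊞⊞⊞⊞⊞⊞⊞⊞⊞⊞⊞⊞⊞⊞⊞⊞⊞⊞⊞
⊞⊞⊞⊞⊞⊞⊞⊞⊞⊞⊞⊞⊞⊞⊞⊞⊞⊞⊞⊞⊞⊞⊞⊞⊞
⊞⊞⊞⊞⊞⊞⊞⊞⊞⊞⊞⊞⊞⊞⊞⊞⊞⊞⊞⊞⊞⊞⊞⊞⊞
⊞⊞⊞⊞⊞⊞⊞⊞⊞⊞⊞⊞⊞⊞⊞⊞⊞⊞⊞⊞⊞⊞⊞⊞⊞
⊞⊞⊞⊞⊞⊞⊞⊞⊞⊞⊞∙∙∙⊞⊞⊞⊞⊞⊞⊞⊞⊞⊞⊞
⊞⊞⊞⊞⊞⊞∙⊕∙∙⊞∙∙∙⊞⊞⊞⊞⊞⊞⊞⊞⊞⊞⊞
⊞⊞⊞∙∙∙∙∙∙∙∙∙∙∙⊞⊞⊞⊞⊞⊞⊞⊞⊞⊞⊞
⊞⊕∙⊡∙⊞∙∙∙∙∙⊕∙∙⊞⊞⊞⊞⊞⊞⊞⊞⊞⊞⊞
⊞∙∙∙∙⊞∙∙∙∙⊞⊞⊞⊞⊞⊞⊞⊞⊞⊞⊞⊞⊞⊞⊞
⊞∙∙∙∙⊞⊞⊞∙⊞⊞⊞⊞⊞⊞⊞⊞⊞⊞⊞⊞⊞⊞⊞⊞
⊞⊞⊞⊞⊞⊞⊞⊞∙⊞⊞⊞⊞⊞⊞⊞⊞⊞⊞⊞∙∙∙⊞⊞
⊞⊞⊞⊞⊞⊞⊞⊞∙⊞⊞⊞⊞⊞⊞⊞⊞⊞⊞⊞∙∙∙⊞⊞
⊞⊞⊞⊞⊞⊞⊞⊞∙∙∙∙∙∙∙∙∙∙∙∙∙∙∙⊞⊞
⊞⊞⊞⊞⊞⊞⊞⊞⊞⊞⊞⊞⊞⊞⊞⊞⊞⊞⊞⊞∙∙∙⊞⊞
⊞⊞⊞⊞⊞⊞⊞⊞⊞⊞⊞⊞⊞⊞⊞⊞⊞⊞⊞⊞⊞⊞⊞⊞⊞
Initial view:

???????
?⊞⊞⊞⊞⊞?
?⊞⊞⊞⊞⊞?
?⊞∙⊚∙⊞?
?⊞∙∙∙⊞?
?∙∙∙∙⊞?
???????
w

???????
?⊞⊞⊞⊞⊞⊞
?⊞⊞⊞⊞⊞⊞
?⊞⊞⊚∙∙⊞
?∙⊞∙∙∙⊞
?∙∙∙∙∙⊞
???????

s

?⊞⊞⊞⊞⊞⊞
?⊞⊞⊞⊞⊞⊞
?⊞⊞∙∙∙⊞
?∙⊞⊚∙∙⊞
?∙∙∙∙∙⊞
?∙∙⊕∙∙?
???????

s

?⊞⊞⊞⊞⊞⊞
?⊞⊞∙∙∙⊞
?∙⊞∙∙∙⊞
?∙∙⊚∙∙⊞
?∙∙⊕∙∙?
?∙⊞⊞⊞⊞?
???????

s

?⊞⊞∙∙∙⊞
?∙⊞∙∙∙⊞
?∙∙∙∙∙⊞
?∙∙⊚∙∙?
?∙⊞⊞⊞⊞?
?⊞⊞⊞⊞⊞?
???????

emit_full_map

⊞⊞⊞⊞⊞⊞
⊞⊞⊞⊞⊞⊞
⊞⊞∙∙∙⊞
∙⊞∙∙∙⊞
∙∙∙∙∙⊞
∙∙⊚∙∙?
∙⊞⊞⊞⊞?
⊞⊞⊞⊞⊞?

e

⊞⊞∙∙∙⊞?
∙⊞∙∙∙⊞?
∙∙∙∙∙⊞?
∙∙⊕⊚∙⊞?
∙⊞⊞⊞⊞⊞?
⊞⊞⊞⊞⊞⊞?
???????

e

⊞∙∙∙⊞??
⊞∙∙∙⊞⊞?
∙∙∙∙⊞⊞?
∙⊕∙⊚⊞⊞?
⊞⊞⊞⊞⊞⊞?
⊞⊞⊞⊞⊞⊞?
???????

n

⊞⊞⊞⊞⊞??
⊞∙∙∙⊞⊞?
⊞∙∙∙⊞⊞?
∙∙∙⊚⊞⊞?
∙⊕∙∙⊞⊞?
⊞⊞⊞⊞⊞⊞?
⊞⊞⊞⊞⊞⊞?

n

⊞⊞⊞⊞⊞??
⊞⊞⊞⊞⊞⊞?
⊞∙∙∙⊞⊞?
⊞∙∙⊚⊞⊞?
∙∙∙∙⊞⊞?
∙⊕∙∙⊞⊞?
⊞⊞⊞⊞⊞⊞?

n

???????
⊞⊞⊞⊞⊞⊞?
⊞⊞⊞⊞⊞⊞?
⊞∙∙⊚⊞⊞?
⊞∙∙∙⊞⊞?
∙∙∙∙⊞⊞?
∙⊕∙∙⊞⊞?

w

???????
⊞⊞⊞⊞⊞⊞⊞
⊞⊞⊞⊞⊞⊞⊞
⊞⊞∙⊚∙⊞⊞
∙⊞∙∙∙⊞⊞
∙∙∙∙∙⊞⊞
∙∙⊕∙∙⊞⊞

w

???????
?⊞⊞⊞⊞⊞⊞
?⊞⊞⊞⊞⊞⊞
?⊞⊞⊚∙∙⊞
?∙⊞∙∙∙⊞
?∙∙∙∙∙⊞
?∙∙⊕∙∙⊞

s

?⊞⊞⊞⊞⊞⊞
?⊞⊞⊞⊞⊞⊞
?⊞⊞∙∙∙⊞
?∙⊞⊚∙∙⊞
?∙∙∙∙∙⊞
?∙∙⊕∙∙⊞
?∙⊞⊞⊞⊞⊞

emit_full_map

⊞⊞⊞⊞⊞⊞⊞
⊞⊞⊞⊞⊞⊞⊞
⊞⊞∙∙∙⊞⊞
∙⊞⊚∙∙⊞⊞
∙∙∙∙∙⊞⊞
∙∙⊕∙∙⊞⊞
∙⊞⊞⊞⊞⊞⊞
⊞⊞⊞⊞⊞⊞⊞

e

⊞⊞⊞⊞⊞⊞⊞
⊞⊞⊞⊞⊞⊞⊞
⊞⊞∙∙∙⊞⊞
∙⊞∙⊚∙⊞⊞
∙∙∙∙∙⊞⊞
∙∙⊕∙∙⊞⊞
∙⊞⊞⊞⊞⊞⊞

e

⊞⊞⊞⊞⊞⊞?
⊞⊞⊞⊞⊞⊞?
⊞∙∙∙⊞⊞?
⊞∙∙⊚⊞⊞?
∙∙∙∙⊞⊞?
∙⊕∙∙⊞⊞?
⊞⊞⊞⊞⊞⊞?

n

???????
⊞⊞⊞⊞⊞⊞?
⊞⊞⊞⊞⊞⊞?
⊞∙∙⊚⊞⊞?
⊞∙∙∙⊞⊞?
∙∙∙∙⊞⊞?
∙⊕∙∙⊞⊞?

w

???????
⊞⊞⊞⊞⊞⊞⊞
⊞⊞⊞⊞⊞⊞⊞
⊞⊞∙⊚∙⊞⊞
∙⊞∙∙∙⊞⊞
∙∙∙∙∙⊞⊞
∙∙⊕∙∙⊞⊞

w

???????
?⊞⊞⊞⊞⊞⊞
?⊞⊞⊞⊞⊞⊞
?⊞⊞⊚∙∙⊞
?∙⊞∙∙∙⊞
?∙∙∙∙∙⊞
?∙∙⊕∙∙⊞
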